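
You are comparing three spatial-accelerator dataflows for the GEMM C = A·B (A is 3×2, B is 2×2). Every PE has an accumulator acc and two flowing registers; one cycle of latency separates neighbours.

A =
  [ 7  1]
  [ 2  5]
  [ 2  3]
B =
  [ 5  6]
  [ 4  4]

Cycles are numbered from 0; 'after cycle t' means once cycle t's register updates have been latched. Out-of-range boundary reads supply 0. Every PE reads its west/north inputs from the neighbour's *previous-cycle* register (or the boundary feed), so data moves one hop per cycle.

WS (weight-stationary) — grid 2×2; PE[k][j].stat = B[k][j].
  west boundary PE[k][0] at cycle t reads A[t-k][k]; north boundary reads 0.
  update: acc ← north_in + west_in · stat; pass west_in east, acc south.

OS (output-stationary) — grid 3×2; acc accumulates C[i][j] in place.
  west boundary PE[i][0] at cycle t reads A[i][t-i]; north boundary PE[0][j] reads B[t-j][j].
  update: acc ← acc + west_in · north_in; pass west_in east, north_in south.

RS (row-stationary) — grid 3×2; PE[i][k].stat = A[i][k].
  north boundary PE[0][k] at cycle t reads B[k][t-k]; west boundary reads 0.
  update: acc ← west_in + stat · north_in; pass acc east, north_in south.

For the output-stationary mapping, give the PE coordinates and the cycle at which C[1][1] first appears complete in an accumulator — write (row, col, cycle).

OS — PE[1][1] is where C[1][1] collects:
  0: (1,1).acc=0  regs=<0,0>
  1: (1,1).acc=0  regs=<0,0>
  2: (1,1).acc=12  regs=<2,6>
  3: (1,1).acc=32  regs=<5,4>

(row, col, cycle) = (1, 1, 3)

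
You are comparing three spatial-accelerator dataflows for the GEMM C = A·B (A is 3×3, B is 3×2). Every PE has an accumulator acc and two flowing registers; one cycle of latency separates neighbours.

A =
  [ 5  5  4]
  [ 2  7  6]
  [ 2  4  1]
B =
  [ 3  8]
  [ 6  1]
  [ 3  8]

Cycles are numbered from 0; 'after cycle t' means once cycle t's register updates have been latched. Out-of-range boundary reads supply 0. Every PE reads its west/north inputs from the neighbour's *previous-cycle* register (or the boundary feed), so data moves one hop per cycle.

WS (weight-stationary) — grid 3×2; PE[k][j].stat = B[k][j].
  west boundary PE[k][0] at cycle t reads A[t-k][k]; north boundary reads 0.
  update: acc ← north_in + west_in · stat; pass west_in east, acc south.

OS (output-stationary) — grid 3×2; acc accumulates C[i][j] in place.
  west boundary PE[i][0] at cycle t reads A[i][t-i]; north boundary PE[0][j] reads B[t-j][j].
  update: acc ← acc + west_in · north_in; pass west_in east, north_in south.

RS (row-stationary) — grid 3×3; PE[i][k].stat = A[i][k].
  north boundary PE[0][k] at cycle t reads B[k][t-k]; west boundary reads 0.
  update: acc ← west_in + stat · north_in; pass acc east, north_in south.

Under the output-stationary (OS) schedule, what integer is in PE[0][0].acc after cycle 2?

PE[0][0].acc = 57

OS (3×2). Following PE[0][0] plus its west/north inputs:
  [0] (0,0) acc=15 (h:5 v:3)
  [1] (0,0) acc=45 (h:5 v:6)
  [2] (0,0) acc=57 (h:4 v:3)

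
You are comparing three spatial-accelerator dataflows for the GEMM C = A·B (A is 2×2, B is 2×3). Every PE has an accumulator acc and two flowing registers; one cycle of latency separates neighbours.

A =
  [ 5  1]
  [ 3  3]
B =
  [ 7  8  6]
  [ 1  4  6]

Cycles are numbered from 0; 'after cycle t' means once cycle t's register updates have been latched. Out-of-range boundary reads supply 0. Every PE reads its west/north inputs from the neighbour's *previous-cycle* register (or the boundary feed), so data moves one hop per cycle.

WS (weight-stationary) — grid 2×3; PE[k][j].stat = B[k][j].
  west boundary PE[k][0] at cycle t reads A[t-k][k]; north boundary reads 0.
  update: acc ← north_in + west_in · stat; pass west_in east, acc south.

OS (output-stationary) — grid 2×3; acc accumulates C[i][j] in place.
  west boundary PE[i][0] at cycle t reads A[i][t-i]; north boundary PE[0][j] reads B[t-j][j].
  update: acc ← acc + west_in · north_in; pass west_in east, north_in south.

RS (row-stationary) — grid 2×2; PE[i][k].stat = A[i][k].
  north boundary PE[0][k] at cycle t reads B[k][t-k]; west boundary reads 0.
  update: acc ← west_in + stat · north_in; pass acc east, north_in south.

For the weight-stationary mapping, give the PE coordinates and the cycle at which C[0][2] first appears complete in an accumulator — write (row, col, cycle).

(row, col, cycle) = (1, 2, 3)

WS — PE[1][2] is where C[0][2] collects:
  after 0 — PE[1][2] acc=0, pass-E 0, pass-S 0
  after 1 — PE[1][2] acc=0, pass-E 0, pass-S 0
  after 2 — PE[1][2] acc=0, pass-E 0, pass-S 0
  after 3 — PE[1][2] acc=36, pass-E 1, pass-S 36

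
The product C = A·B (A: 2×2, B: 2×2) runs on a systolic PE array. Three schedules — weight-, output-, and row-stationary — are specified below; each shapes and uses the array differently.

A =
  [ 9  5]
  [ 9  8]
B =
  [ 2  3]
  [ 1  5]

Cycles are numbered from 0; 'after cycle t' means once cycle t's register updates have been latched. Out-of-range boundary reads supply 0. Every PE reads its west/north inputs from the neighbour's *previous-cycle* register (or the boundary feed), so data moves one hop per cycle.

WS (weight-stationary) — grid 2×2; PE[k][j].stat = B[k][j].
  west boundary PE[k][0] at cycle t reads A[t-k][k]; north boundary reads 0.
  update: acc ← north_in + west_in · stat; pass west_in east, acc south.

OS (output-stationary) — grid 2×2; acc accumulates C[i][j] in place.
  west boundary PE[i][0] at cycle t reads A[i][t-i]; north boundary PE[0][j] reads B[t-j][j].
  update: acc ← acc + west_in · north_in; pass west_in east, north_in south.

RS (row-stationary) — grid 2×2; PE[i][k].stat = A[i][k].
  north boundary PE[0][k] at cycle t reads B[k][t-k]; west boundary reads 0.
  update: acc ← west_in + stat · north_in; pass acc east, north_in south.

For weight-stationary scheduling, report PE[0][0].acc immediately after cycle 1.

PE[0][0].acc = 18

WS 2×2: PE[0][0] cycle-by-cycle (with neighbour feeds):
  after 0 — PE[0][0] acc=18, pass-E 9, pass-S 18
  after 1 — PE[0][0] acc=18, pass-E 9, pass-S 18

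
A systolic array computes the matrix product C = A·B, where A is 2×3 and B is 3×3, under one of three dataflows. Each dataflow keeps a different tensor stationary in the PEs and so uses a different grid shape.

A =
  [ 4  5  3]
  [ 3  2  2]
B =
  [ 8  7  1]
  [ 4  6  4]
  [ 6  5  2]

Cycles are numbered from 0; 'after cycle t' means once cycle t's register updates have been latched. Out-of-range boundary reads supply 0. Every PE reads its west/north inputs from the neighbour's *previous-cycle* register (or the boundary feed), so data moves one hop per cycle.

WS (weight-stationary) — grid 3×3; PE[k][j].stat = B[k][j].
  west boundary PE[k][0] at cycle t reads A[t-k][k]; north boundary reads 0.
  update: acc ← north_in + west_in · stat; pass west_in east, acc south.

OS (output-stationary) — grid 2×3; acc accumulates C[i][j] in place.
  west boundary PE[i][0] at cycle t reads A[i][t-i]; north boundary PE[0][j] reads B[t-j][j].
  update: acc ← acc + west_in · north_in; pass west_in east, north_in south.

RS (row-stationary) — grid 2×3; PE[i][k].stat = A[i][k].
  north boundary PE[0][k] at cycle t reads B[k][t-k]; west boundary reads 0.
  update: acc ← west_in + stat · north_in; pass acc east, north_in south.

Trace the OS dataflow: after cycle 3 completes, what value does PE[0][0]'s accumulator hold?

PE[0][0].acc = 70

OS 2×3: PE[0][0] cycle-by-cycle (with neighbour feeds):
  cycle 0: PE[0][0] → acc 32, east 4, south 8
  cycle 1: PE[0][0] → acc 52, east 5, south 4
  cycle 2: PE[0][0] → acc 70, east 3, south 6
  cycle 3: PE[0][0] → acc 70, east 0, south 0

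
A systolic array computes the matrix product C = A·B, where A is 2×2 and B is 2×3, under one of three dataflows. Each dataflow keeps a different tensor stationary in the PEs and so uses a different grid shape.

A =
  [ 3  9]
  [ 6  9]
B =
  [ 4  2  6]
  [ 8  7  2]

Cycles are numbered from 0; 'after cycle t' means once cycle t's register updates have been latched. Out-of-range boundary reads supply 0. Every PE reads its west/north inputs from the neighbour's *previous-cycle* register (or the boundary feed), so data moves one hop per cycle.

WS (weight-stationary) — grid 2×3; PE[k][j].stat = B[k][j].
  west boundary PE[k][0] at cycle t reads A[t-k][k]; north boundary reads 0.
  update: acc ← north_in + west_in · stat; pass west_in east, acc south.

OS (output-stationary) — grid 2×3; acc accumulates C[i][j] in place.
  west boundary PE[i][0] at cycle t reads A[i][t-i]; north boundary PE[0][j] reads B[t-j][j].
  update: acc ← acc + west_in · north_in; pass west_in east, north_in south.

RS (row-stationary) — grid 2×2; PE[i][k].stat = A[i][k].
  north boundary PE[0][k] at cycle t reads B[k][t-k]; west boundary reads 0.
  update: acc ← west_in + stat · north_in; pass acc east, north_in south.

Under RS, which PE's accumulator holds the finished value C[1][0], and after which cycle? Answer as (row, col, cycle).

RS — PE[1][1] is where C[1][0] collects:
  0: (1,1).acc=0  regs=<0,0>
  1: (1,1).acc=0  regs=<0,0>
  2: (1,1).acc=96  regs=<96,8>

(row, col, cycle) = (1, 1, 2)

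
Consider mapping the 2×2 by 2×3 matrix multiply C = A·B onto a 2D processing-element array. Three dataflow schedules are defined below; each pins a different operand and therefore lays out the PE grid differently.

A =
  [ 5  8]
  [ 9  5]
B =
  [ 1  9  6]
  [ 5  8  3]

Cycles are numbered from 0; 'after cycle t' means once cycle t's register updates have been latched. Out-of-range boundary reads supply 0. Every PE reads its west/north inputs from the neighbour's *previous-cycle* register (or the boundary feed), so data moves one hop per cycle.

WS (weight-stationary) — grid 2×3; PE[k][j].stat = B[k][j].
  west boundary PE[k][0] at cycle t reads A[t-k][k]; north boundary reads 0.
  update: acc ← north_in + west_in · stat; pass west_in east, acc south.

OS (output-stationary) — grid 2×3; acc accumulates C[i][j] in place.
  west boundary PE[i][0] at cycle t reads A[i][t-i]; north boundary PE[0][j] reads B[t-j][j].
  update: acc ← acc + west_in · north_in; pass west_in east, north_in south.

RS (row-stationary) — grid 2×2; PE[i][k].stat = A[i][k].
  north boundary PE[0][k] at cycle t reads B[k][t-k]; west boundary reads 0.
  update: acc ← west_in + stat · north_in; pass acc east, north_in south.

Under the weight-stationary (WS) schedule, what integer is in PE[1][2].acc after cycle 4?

WS on a 2×3 grid — tracing PE[1][2] and its feeders:
  cycle 0: PE[0][2] → acc 0, east 0, south 0
  cycle 0: PE[1][1] → acc 0, east 0, south 0
  cycle 0: PE[1][2] → acc 0, east 0, south 0
  cycle 1: PE[0][2] → acc 0, east 0, south 0
  cycle 1: PE[1][1] → acc 0, east 0, south 0
  cycle 1: PE[1][2] → acc 0, east 0, south 0
  cycle 2: PE[0][2] → acc 30, east 5, south 30
  cycle 2: PE[1][1] → acc 109, east 8, south 109
  cycle 2: PE[1][2] → acc 0, east 0, south 0
  cycle 3: PE[0][2] → acc 54, east 9, south 54
  cycle 3: PE[1][1] → acc 121, east 5, south 121
  cycle 3: PE[1][2] → acc 54, east 8, south 54
  cycle 4: PE[0][2] → acc 0, east 0, south 0
  cycle 4: PE[1][1] → acc 0, east 0, south 0
  cycle 4: PE[1][2] → acc 69, east 5, south 69

PE[1][2].acc = 69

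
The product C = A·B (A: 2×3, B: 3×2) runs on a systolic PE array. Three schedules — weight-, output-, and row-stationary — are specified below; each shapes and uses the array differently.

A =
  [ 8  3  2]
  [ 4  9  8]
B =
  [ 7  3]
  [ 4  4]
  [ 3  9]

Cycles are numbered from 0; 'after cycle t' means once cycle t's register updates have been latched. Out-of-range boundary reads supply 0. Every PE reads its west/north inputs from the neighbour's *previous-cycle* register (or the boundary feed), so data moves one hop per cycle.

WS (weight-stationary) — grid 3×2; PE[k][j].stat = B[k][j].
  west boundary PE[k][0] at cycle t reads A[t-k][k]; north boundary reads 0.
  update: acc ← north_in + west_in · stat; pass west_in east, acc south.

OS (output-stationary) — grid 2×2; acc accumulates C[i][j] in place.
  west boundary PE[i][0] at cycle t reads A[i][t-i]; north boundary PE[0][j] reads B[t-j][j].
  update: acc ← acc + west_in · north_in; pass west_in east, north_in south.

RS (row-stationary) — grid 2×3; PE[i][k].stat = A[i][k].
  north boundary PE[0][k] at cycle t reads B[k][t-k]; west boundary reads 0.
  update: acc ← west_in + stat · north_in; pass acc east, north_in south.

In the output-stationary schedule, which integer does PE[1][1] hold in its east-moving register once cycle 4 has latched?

OS (2×2). Following PE[1][1] plus its west/north inputs:
  step 0 · PE0,1: acc=0; fwd→0 fwd↓0
  step 0 · PE1,0: acc=0; fwd→0 fwd↓0
  step 0 · PE1,1: acc=0; fwd→0 fwd↓0
  step 1 · PE0,1: acc=24; fwd→8 fwd↓3
  step 1 · PE1,0: acc=28; fwd→4 fwd↓7
  step 1 · PE1,1: acc=0; fwd→0 fwd↓0
  step 2 · PE0,1: acc=36; fwd→3 fwd↓4
  step 2 · PE1,0: acc=64; fwd→9 fwd↓4
  step 2 · PE1,1: acc=12; fwd→4 fwd↓3
  step 3 · PE0,1: acc=54; fwd→2 fwd↓9
  step 3 · PE1,0: acc=88; fwd→8 fwd↓3
  step 3 · PE1,1: acc=48; fwd→9 fwd↓4
  step 4 · PE0,1: acc=54; fwd→0 fwd↓0
  step 4 · PE1,0: acc=88; fwd→0 fwd↓0
  step 4 · PE1,1: acc=120; fwd→8 fwd↓9

register = 8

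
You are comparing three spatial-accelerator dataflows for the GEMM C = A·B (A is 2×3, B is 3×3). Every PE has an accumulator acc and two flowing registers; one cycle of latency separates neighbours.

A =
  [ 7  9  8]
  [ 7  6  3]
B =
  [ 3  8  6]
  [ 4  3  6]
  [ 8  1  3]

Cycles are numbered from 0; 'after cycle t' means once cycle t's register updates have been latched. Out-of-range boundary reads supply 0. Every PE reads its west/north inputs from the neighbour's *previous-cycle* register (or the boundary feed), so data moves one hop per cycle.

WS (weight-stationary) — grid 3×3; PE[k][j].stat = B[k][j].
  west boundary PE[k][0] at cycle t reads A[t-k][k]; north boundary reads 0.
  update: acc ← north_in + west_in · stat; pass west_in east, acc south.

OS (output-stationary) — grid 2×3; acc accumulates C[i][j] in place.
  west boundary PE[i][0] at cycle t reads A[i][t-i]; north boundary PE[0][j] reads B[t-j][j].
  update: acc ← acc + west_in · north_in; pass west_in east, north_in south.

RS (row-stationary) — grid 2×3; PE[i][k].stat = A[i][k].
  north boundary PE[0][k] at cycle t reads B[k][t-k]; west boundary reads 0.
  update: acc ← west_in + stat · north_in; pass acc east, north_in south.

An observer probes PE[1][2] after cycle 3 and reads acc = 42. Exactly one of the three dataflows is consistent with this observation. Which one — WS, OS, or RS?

dataflow = OS

WS [3×3] PE[1][2] across cycles:
  t=0 PE[1][2]: acc=0 h=0 v=0
  t=1 PE[1][2]: acc=0 h=0 v=0
  t=2 PE[1][2]: acc=0 h=0 v=0
  t=3 PE[1][2]: acc=96 h=9 v=96
OS [2×3] PE[1][2] across cycles:
  t=0 PE[1][2]: acc=0 h=0 v=0
  t=1 PE[1][2]: acc=0 h=0 v=0
  t=2 PE[1][2]: acc=0 h=0 v=0
  t=3 PE[1][2]: acc=42 h=7 v=6
RS [2×3] PE[1][2] across cycles:
  t=0 PE[1][2]: acc=0 h=0 v=0
  t=1 PE[1][2]: acc=0 h=0 v=0
  t=2 PE[1][2]: acc=0 h=0 v=0
  t=3 PE[1][2]: acc=69 h=69 v=8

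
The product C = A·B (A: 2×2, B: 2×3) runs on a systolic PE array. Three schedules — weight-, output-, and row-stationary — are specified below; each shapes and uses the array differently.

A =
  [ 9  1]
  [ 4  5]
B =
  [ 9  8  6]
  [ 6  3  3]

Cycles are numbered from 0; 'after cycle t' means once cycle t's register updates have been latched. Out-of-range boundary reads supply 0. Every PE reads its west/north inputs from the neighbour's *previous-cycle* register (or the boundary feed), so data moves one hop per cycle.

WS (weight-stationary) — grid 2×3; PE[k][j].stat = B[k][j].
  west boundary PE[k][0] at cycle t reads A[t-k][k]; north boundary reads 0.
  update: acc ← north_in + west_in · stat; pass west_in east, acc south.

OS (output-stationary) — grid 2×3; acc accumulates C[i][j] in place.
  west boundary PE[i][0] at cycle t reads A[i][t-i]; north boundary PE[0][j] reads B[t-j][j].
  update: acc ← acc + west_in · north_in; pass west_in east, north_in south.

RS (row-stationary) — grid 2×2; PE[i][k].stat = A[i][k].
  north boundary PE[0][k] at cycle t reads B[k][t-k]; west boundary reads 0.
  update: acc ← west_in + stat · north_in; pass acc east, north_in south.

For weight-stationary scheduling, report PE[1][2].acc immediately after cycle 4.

PE[1][2].acc = 39

WS on a 2×3 grid — tracing PE[1][2] and its feeders:
  0: (0,2).acc=0  regs=<0,0>
  0: (1,1).acc=0  regs=<0,0>
  0: (1,2).acc=0  regs=<0,0>
  1: (0,2).acc=0  regs=<0,0>
  1: (1,1).acc=0  regs=<0,0>
  1: (1,2).acc=0  regs=<0,0>
  2: (0,2).acc=54  regs=<9,54>
  2: (1,1).acc=75  regs=<1,75>
  2: (1,2).acc=0  regs=<0,0>
  3: (0,2).acc=24  regs=<4,24>
  3: (1,1).acc=47  regs=<5,47>
  3: (1,2).acc=57  regs=<1,57>
  4: (0,2).acc=0  regs=<0,0>
  4: (1,1).acc=0  regs=<0,0>
  4: (1,2).acc=39  regs=<5,39>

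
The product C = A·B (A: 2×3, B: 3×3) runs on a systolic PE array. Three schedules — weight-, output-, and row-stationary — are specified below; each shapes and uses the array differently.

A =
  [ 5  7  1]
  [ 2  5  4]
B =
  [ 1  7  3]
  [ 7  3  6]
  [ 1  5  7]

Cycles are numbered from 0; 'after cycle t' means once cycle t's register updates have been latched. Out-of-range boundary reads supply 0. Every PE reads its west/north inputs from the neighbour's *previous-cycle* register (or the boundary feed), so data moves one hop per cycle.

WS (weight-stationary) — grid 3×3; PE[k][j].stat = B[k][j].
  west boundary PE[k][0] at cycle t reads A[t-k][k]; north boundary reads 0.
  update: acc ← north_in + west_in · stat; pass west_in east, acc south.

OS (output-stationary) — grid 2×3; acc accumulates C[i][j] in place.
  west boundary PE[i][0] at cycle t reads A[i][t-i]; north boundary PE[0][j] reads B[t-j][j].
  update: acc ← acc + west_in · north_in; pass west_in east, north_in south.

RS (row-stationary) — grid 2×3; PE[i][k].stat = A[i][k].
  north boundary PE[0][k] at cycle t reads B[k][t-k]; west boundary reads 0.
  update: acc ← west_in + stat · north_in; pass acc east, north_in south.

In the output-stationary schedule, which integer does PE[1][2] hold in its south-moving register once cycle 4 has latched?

register = 6

OS 2×3: PE[1][2] cycle-by-cycle (with neighbour feeds):
  after 0 — PE[0][2] acc=0, pass-E 0, pass-S 0
  after 0 — PE[1][1] acc=0, pass-E 0, pass-S 0
  after 0 — PE[1][2] acc=0, pass-E 0, pass-S 0
  after 1 — PE[0][2] acc=0, pass-E 0, pass-S 0
  after 1 — PE[1][1] acc=0, pass-E 0, pass-S 0
  after 1 — PE[1][2] acc=0, pass-E 0, pass-S 0
  after 2 — PE[0][2] acc=15, pass-E 5, pass-S 3
  after 2 — PE[1][1] acc=14, pass-E 2, pass-S 7
  after 2 — PE[1][2] acc=0, pass-E 0, pass-S 0
  after 3 — PE[0][2] acc=57, pass-E 7, pass-S 6
  after 3 — PE[1][1] acc=29, pass-E 5, pass-S 3
  after 3 — PE[1][2] acc=6, pass-E 2, pass-S 3
  after 4 — PE[0][2] acc=64, pass-E 1, pass-S 7
  after 4 — PE[1][1] acc=49, pass-E 4, pass-S 5
  after 4 — PE[1][2] acc=36, pass-E 5, pass-S 6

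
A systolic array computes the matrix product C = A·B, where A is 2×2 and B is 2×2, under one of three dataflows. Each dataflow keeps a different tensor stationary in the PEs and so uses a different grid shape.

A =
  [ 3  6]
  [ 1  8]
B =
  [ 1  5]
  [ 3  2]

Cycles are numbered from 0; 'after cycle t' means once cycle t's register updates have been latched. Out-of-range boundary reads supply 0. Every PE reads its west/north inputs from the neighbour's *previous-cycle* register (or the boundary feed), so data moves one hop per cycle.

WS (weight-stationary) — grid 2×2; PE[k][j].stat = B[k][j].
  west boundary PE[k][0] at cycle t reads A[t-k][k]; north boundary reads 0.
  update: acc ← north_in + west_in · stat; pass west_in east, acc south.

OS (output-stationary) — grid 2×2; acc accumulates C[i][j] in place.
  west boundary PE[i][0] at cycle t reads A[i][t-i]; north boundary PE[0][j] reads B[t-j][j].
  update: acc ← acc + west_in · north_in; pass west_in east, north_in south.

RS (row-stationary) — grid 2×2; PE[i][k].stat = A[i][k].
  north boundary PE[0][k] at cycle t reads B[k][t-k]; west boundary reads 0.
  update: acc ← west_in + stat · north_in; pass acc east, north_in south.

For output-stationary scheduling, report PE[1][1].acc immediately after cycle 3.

PE[1][1].acc = 21

OS 2×2: PE[1][1] cycle-by-cycle (with neighbour feeds):
  after 0 — PE[0][1] acc=0, pass-E 0, pass-S 0
  after 0 — PE[1][0] acc=0, pass-E 0, pass-S 0
  after 0 — PE[1][1] acc=0, pass-E 0, pass-S 0
  after 1 — PE[0][1] acc=15, pass-E 3, pass-S 5
  after 1 — PE[1][0] acc=1, pass-E 1, pass-S 1
  after 1 — PE[1][1] acc=0, pass-E 0, pass-S 0
  after 2 — PE[0][1] acc=27, pass-E 6, pass-S 2
  after 2 — PE[1][0] acc=25, pass-E 8, pass-S 3
  after 2 — PE[1][1] acc=5, pass-E 1, pass-S 5
  after 3 — PE[0][1] acc=27, pass-E 0, pass-S 0
  after 3 — PE[1][0] acc=25, pass-E 0, pass-S 0
  after 3 — PE[1][1] acc=21, pass-E 8, pass-S 2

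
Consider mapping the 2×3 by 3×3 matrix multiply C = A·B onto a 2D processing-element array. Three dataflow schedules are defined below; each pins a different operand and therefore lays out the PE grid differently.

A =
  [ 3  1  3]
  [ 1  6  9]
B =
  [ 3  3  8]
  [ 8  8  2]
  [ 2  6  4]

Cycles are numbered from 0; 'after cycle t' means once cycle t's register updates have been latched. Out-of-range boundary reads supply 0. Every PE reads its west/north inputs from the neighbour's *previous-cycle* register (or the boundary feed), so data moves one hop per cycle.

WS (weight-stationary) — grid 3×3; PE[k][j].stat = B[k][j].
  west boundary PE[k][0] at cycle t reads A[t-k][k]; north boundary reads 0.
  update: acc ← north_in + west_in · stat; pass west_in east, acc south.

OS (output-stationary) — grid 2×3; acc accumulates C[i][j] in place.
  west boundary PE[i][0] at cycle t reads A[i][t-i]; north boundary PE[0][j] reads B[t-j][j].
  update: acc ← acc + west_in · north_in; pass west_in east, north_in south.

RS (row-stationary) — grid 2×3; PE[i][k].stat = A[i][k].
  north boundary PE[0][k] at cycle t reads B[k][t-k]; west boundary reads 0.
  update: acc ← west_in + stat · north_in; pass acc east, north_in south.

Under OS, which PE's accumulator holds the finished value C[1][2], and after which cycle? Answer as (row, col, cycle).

(row, col, cycle) = (1, 2, 5)

Under OS, C[1][2] lands at PE[1][2]:
  cycle 0: PE[1][2] → acc 0, east 0, south 0
  cycle 1: PE[1][2] → acc 0, east 0, south 0
  cycle 2: PE[1][2] → acc 0, east 0, south 0
  cycle 3: PE[1][2] → acc 8, east 1, south 8
  cycle 4: PE[1][2] → acc 20, east 6, south 2
  cycle 5: PE[1][2] → acc 56, east 9, south 4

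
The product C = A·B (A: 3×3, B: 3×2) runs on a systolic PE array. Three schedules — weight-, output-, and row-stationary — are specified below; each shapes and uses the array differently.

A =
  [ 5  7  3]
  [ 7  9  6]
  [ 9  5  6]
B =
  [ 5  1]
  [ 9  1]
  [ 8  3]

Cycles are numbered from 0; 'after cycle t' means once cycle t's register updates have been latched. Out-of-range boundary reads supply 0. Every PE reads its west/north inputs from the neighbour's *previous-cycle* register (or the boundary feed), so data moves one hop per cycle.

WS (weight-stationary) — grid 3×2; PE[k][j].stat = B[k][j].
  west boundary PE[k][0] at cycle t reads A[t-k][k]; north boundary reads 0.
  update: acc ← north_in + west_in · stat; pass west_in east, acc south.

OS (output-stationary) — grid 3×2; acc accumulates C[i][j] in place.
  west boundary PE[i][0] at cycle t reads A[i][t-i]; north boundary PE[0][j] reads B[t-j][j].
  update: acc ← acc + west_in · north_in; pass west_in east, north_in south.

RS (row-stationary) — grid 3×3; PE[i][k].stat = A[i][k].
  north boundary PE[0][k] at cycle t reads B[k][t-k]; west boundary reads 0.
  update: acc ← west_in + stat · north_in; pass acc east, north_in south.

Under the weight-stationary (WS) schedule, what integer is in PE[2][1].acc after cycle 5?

WS (3×2). Following PE[2][1] plus its west/north inputs:
  @0  [1,1]  acc 0  |  →0  ↓0
  @0  [2,0]  acc 0  |  →0  ↓0
  @0  [2,1]  acc 0  |  →0  ↓0
  @1  [1,1]  acc 0  |  →0  ↓0
  @1  [2,0]  acc 0  |  →0  ↓0
  @1  [2,1]  acc 0  |  →0  ↓0
  @2  [1,1]  acc 12  |  →7  ↓12
  @2  [2,0]  acc 112  |  →3  ↓112
  @2  [2,1]  acc 0  |  →0  ↓0
  @3  [1,1]  acc 16  |  →9  ↓16
  @3  [2,0]  acc 164  |  →6  ↓164
  @3  [2,1]  acc 21  |  →3  ↓21
  @4  [1,1]  acc 14  |  →5  ↓14
  @4  [2,0]  acc 138  |  →6  ↓138
  @4  [2,1]  acc 34  |  →6  ↓34
  @5  [1,1]  acc 0  |  →0  ↓0
  @5  [2,0]  acc 0  |  →0  ↓0
  @5  [2,1]  acc 32  |  →6  ↓32

PE[2][1].acc = 32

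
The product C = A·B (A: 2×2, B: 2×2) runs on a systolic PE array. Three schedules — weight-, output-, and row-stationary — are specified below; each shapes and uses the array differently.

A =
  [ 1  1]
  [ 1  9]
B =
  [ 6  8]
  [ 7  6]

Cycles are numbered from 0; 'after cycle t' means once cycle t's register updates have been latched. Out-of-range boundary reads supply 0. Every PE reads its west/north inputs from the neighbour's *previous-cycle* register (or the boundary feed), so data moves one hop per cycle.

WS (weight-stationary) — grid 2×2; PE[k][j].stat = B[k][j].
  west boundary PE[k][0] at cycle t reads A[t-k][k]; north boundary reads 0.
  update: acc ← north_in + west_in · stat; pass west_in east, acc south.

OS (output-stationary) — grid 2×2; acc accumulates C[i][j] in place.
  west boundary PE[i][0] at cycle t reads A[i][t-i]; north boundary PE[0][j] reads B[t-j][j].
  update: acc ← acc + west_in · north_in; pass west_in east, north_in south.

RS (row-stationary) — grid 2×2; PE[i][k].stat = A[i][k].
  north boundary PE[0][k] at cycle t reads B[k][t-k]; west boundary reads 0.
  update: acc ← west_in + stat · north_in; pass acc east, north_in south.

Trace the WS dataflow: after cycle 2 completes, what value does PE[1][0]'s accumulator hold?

PE[1][0].acc = 69

WS 2×2: PE[1][0] cycle-by-cycle (with neighbour feeds):
  c0 r0c0: 6 / 1 / 6
  c0 r1c0: 0 / 0 / 0
  c1 r0c0: 6 / 1 / 6
  c1 r1c0: 13 / 1 / 13
  c2 r0c0: 0 / 0 / 0
  c2 r1c0: 69 / 9 / 69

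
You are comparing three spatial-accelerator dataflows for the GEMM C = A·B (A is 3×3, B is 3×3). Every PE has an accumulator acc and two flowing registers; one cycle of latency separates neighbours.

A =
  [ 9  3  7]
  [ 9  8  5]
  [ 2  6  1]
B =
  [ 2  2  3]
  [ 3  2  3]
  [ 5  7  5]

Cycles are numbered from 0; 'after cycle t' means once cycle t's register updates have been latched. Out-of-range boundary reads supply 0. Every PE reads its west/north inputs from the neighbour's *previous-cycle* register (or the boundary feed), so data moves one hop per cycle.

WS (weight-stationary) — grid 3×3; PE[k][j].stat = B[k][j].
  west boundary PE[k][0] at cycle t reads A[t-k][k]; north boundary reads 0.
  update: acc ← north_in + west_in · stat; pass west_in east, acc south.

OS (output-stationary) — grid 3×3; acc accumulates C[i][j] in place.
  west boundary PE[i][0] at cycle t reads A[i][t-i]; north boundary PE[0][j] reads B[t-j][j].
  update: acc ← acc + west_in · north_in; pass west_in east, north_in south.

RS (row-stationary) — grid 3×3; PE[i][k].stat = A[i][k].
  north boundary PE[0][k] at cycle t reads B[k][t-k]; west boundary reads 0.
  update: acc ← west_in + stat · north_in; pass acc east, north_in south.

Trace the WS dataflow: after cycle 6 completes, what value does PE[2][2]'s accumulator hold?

PE[2][2].acc = 29

WS 3×3: PE[2][2] cycle-by-cycle (with neighbour feeds):
  after 0 — PE[1][2] acc=0, pass-E 0, pass-S 0
  after 0 — PE[2][1] acc=0, pass-E 0, pass-S 0
  after 0 — PE[2][2] acc=0, pass-E 0, pass-S 0
  after 1 — PE[1][2] acc=0, pass-E 0, pass-S 0
  after 1 — PE[2][1] acc=0, pass-E 0, pass-S 0
  after 1 — PE[2][2] acc=0, pass-E 0, pass-S 0
  after 2 — PE[1][2] acc=0, pass-E 0, pass-S 0
  after 2 — PE[2][1] acc=0, pass-E 0, pass-S 0
  after 2 — PE[2][2] acc=0, pass-E 0, pass-S 0
  after 3 — PE[1][2] acc=36, pass-E 3, pass-S 36
  after 3 — PE[2][1] acc=73, pass-E 7, pass-S 73
  after 3 — PE[2][2] acc=0, pass-E 0, pass-S 0
  after 4 — PE[1][2] acc=51, pass-E 8, pass-S 51
  after 4 — PE[2][1] acc=69, pass-E 5, pass-S 69
  after 4 — PE[2][2] acc=71, pass-E 7, pass-S 71
  after 5 — PE[1][2] acc=24, pass-E 6, pass-S 24
  after 5 — PE[2][1] acc=23, pass-E 1, pass-S 23
  after 5 — PE[2][2] acc=76, pass-E 5, pass-S 76
  after 6 — PE[1][2] acc=0, pass-E 0, pass-S 0
  after 6 — PE[2][1] acc=0, pass-E 0, pass-S 0
  after 6 — PE[2][2] acc=29, pass-E 1, pass-S 29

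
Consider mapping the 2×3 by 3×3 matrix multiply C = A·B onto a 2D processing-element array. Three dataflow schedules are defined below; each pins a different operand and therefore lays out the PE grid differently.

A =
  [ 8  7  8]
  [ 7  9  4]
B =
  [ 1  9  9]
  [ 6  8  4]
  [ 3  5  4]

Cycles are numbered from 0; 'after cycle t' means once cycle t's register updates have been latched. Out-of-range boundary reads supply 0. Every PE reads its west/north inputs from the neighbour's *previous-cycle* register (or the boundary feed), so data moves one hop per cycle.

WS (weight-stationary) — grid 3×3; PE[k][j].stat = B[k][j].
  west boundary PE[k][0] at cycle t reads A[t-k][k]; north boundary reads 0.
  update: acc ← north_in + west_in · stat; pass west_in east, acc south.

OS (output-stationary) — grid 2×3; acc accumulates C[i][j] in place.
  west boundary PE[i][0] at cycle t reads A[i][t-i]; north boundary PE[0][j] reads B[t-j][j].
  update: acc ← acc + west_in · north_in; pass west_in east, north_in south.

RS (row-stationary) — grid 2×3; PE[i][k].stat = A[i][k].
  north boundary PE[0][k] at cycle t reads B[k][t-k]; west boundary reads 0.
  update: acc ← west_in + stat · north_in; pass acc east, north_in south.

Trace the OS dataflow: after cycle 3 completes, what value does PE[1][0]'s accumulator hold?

OS on a 2×3 grid — tracing PE[1][0] and its feeders:
  0: (0,0).acc=8  regs=<8,1>
  0: (1,0).acc=0  regs=<0,0>
  1: (0,0).acc=50  regs=<7,6>
  1: (1,0).acc=7  regs=<7,1>
  2: (0,0).acc=74  regs=<8,3>
  2: (1,0).acc=61  regs=<9,6>
  3: (0,0).acc=74  regs=<0,0>
  3: (1,0).acc=73  regs=<4,3>

PE[1][0].acc = 73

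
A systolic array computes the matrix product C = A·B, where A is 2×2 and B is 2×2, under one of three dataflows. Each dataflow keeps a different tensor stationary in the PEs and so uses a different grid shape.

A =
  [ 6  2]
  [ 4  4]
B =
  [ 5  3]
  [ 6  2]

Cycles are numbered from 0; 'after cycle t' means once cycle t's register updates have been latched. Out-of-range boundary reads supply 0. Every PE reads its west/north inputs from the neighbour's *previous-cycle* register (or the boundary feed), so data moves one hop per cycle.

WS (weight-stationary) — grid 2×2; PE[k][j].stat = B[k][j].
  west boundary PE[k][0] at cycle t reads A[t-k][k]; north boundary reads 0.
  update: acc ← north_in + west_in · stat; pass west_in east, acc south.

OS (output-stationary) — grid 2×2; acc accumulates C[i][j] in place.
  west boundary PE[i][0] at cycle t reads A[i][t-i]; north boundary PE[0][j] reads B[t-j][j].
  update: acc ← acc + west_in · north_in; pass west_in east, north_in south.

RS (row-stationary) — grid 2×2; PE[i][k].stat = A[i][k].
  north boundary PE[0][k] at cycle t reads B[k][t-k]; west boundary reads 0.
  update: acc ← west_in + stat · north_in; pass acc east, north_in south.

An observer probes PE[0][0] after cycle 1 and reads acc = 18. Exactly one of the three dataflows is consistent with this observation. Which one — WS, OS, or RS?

dataflow = RS

— WS: 2×2; PE[0][0] trace:
  cycle 0: PE[0][0] → acc 30, east 6, south 30
  cycle 1: PE[0][0] → acc 20, east 4, south 20
— OS: 2×2; PE[0][0] trace:
  cycle 0: PE[0][0] → acc 30, east 6, south 5
  cycle 1: PE[0][0] → acc 42, east 2, south 6
— RS: 2×2; PE[0][0] trace:
  cycle 0: PE[0][0] → acc 30, east 30, south 5
  cycle 1: PE[0][0] → acc 18, east 18, south 3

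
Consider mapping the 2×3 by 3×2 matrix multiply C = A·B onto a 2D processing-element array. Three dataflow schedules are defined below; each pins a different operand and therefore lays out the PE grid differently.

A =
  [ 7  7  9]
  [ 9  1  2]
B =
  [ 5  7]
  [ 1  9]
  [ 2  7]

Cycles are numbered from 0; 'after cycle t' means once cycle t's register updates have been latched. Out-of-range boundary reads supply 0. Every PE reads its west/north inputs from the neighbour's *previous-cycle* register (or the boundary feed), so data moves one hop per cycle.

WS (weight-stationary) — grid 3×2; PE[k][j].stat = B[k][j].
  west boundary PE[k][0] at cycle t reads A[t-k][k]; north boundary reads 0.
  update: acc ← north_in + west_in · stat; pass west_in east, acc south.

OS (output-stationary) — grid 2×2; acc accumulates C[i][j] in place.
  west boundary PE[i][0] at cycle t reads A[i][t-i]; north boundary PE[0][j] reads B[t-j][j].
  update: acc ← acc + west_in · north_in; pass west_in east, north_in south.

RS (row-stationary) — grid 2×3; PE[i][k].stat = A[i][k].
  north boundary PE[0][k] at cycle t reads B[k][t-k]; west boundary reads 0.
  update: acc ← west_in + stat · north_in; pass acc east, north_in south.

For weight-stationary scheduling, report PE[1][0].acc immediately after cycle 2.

PE[1][0].acc = 46

WS on a 3×2 grid — tracing PE[1][0] and its feeders:
  after 0 — PE[0][0] acc=35, pass-E 7, pass-S 35
  after 0 — PE[1][0] acc=0, pass-E 0, pass-S 0
  after 1 — PE[0][0] acc=45, pass-E 9, pass-S 45
  after 1 — PE[1][0] acc=42, pass-E 7, pass-S 42
  after 2 — PE[0][0] acc=0, pass-E 0, pass-S 0
  after 2 — PE[1][0] acc=46, pass-E 1, pass-S 46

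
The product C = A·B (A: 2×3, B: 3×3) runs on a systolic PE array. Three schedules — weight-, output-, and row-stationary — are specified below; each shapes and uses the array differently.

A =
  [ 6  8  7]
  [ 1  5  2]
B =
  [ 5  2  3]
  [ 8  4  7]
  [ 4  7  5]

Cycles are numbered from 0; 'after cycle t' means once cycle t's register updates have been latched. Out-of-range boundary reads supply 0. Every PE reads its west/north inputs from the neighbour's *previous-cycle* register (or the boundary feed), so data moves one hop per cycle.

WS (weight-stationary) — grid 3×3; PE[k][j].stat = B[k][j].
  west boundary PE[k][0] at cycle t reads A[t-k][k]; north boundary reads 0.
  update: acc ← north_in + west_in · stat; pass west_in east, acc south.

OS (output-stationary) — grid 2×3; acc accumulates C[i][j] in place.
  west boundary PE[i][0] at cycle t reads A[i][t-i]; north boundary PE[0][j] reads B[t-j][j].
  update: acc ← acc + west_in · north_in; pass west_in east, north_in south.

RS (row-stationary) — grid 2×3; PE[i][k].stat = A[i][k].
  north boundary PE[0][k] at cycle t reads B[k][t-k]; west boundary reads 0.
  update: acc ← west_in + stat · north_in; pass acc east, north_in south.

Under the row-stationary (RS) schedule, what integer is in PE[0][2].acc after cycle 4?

RS 2×3: PE[0][2] cycle-by-cycle (with neighbour feeds):
  after 0 — PE[0][1] acc=0, pass-E 0, pass-S 0
  after 0 — PE[0][2] acc=0, pass-E 0, pass-S 0
  after 1 — PE[0][1] acc=94, pass-E 94, pass-S 8
  after 1 — PE[0][2] acc=0, pass-E 0, pass-S 0
  after 2 — PE[0][1] acc=44, pass-E 44, pass-S 4
  after 2 — PE[0][2] acc=122, pass-E 122, pass-S 4
  after 3 — PE[0][1] acc=74, pass-E 74, pass-S 7
  after 3 — PE[0][2] acc=93, pass-E 93, pass-S 7
  after 4 — PE[0][1] acc=0, pass-E 0, pass-S 0
  after 4 — PE[0][2] acc=109, pass-E 109, pass-S 5

PE[0][2].acc = 109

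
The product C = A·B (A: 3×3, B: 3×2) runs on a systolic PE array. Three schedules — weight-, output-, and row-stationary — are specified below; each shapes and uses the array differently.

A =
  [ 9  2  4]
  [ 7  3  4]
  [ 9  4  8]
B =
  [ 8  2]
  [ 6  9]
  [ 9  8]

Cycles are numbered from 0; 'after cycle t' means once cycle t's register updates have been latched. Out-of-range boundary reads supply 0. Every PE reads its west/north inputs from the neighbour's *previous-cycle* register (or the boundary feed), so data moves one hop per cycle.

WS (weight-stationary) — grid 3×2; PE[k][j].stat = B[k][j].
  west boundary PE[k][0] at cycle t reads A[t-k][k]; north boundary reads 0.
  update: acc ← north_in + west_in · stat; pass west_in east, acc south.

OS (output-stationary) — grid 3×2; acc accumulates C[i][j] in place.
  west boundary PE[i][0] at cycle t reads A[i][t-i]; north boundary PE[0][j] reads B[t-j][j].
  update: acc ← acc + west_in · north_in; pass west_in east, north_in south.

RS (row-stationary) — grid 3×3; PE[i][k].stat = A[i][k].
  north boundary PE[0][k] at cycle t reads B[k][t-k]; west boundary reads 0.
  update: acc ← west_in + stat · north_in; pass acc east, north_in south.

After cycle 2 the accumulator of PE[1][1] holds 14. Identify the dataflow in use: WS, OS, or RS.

— WS: 3×2; PE[1][1] trace:
  @0  [1,1]  acc 0  |  →0  ↓0
  @1  [1,1]  acc 0  |  →0  ↓0
  @2  [1,1]  acc 36  |  →2  ↓36
— OS: 3×2; PE[1][1] trace:
  @0  [1,1]  acc 0  |  →0  ↓0
  @1  [1,1]  acc 0  |  →0  ↓0
  @2  [1,1]  acc 14  |  →7  ↓2
— RS: 3×3; PE[1][1] trace:
  @0  [1,1]  acc 0  |  →0  ↓0
  @1  [1,1]  acc 0  |  →0  ↓0
  @2  [1,1]  acc 74  |  →74  ↓6

dataflow = OS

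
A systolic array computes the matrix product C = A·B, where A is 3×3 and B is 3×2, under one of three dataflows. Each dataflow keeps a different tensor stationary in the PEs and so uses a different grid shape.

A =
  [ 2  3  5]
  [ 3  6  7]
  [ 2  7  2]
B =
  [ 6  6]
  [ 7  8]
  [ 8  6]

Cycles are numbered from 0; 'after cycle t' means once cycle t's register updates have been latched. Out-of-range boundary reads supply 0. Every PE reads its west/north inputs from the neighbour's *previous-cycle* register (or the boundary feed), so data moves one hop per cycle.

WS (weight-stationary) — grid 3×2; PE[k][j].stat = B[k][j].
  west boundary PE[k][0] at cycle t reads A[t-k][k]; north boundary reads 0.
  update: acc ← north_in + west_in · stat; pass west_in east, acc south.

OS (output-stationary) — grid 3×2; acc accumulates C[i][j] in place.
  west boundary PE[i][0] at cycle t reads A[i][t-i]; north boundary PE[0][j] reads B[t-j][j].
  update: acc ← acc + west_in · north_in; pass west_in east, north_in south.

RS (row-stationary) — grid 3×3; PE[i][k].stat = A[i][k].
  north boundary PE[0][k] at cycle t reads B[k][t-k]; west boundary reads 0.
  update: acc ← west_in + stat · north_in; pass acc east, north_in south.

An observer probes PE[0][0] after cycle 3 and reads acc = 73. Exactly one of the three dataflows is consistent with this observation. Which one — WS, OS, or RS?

WS [3×2] PE[0][0] across cycles:
  step 0 · PE0,0: acc=12; fwd→2 fwd↓12
  step 1 · PE0,0: acc=18; fwd→3 fwd↓18
  step 2 · PE0,0: acc=12; fwd→2 fwd↓12
  step 3 · PE0,0: acc=0; fwd→0 fwd↓0
OS [3×2] PE[0][0] across cycles:
  step 0 · PE0,0: acc=12; fwd→2 fwd↓6
  step 1 · PE0,0: acc=33; fwd→3 fwd↓7
  step 2 · PE0,0: acc=73; fwd→5 fwd↓8
  step 3 · PE0,0: acc=73; fwd→0 fwd↓0
RS [3×3] PE[0][0] across cycles:
  step 0 · PE0,0: acc=12; fwd→12 fwd↓6
  step 1 · PE0,0: acc=12; fwd→12 fwd↓6
  step 2 · PE0,0: acc=0; fwd→0 fwd↓0
  step 3 · PE0,0: acc=0; fwd→0 fwd↓0

dataflow = OS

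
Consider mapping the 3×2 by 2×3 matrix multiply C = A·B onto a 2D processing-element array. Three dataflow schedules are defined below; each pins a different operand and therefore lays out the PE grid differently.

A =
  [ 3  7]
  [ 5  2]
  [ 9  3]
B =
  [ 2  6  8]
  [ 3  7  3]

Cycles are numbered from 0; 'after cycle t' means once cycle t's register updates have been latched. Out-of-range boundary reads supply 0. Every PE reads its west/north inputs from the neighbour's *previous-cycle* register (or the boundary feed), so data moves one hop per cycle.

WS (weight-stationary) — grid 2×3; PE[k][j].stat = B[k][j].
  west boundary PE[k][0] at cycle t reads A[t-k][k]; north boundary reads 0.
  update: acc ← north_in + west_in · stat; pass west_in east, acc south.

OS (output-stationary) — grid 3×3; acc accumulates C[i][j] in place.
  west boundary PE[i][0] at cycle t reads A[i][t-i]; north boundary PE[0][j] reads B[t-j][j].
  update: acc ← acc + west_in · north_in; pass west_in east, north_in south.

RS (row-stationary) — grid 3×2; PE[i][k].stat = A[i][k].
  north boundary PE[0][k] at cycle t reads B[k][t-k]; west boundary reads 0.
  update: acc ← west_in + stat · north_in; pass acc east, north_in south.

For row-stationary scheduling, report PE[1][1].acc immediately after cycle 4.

PE[1][1].acc = 46

RS 3×2: PE[1][1] cycle-by-cycle (with neighbour feeds):
  [0] (0,1) acc=0 (h:0 v:0)
  [0] (1,0) acc=0 (h:0 v:0)
  [0] (1,1) acc=0 (h:0 v:0)
  [1] (0,1) acc=27 (h:27 v:3)
  [1] (1,0) acc=10 (h:10 v:2)
  [1] (1,1) acc=0 (h:0 v:0)
  [2] (0,1) acc=67 (h:67 v:7)
  [2] (1,0) acc=30 (h:30 v:6)
  [2] (1,1) acc=16 (h:16 v:3)
  [3] (0,1) acc=45 (h:45 v:3)
  [3] (1,0) acc=40 (h:40 v:8)
  [3] (1,1) acc=44 (h:44 v:7)
  [4] (0,1) acc=0 (h:0 v:0)
  [4] (1,0) acc=0 (h:0 v:0)
  [4] (1,1) acc=46 (h:46 v:3)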